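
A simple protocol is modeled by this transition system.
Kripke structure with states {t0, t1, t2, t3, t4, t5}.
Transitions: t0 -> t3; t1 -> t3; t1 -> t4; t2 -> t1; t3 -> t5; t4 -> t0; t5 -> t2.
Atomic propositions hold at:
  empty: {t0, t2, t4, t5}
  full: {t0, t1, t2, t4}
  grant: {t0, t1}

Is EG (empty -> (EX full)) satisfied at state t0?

No

Sat(EX full) = {s : some successor in {t0, t1, t2, t4}} = {t1, t2, t4, t5}
Sat(empty -> (EX full)) = {t1, t2, t3, t4, t5}
EG (empty -> (EX full)): greatest fixpoint, start Z0 = {t1, t2, t3, t4, t5}, keep only states in Sat with some successor in Z. Z1 = {t1, t2, t3, t5}; fixed.
Sat(EG (empty -> (EX full))) = {t1, t2, t3, t5}
t0 ∉ Sat(EG (empty -> (EX full))) = {t1, t2, t3, t5}, so the formula does not hold at t0.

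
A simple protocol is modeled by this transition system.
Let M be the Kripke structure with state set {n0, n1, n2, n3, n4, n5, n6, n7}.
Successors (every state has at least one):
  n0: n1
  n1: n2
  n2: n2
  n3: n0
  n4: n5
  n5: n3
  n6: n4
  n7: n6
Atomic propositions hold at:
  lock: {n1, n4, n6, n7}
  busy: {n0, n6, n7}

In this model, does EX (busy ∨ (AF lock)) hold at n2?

AF lock: least fixpoint, start Z0 = {n1, n4, n6, n7}, add states with every successor in Z. Z1 = {n0, n1, n4, n6, n7}; Z2 = {n0, n1, n3, n4, n6, n7}; Z3 = {n0, n1, n3, n4, n5, n6, n7}; fixed.
Sat(AF lock) = {n0, n1, n3, n4, n5, n6, n7}
Sat(busy ∨ (AF lock)) = {n0, n1, n3, n4, n5, n6, n7}
Sat(EX (busy ∨ (AF lock))) = {s : some successor in {n0, n1, n3, n4, n5, n6, n7}} = {n0, n3, n4, n5, n6, n7}
n2 ∉ Sat(EX (busy ∨ (AF lock))) = {n0, n3, n4, n5, n6, n7}, so the formula does not hold at n2.

No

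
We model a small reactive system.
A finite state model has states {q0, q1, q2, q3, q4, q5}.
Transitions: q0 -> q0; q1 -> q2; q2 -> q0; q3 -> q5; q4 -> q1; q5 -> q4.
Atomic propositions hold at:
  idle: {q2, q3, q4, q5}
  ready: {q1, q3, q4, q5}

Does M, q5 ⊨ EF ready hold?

EF ready: least fixpoint, start Z0 = {q1, q3, q4, q5}, add states with some successor in Z. Already a fixed point.
Sat(EF ready) = {q1, q3, q4, q5}
q5 ∈ Sat(EF ready) = {q1, q3, q4, q5}, so the formula holds at q5.

Yes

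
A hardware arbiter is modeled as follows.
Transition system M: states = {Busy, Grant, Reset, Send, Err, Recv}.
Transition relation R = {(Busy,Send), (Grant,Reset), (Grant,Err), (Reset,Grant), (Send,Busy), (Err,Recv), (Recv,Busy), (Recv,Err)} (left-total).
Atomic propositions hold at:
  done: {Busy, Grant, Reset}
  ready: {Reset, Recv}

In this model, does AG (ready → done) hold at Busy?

Yes

Sat(ready → done) = {Busy, Grant, Reset, Send, Err}
AG (ready → done): greatest fixpoint, start Z0 = {Busy, Grant, Reset, Send, Err}, keep only states in Sat with every successor in Z. Z1 = {Busy, Grant, Reset, Send}; Z2 = {Busy, Reset, Send}; Z3 = {Busy, Send}; fixed.
Sat(AG (ready → done)) = {Busy, Send}
Busy ∈ Sat(AG (ready → done)) = {Busy, Send}, so the formula holds at Busy.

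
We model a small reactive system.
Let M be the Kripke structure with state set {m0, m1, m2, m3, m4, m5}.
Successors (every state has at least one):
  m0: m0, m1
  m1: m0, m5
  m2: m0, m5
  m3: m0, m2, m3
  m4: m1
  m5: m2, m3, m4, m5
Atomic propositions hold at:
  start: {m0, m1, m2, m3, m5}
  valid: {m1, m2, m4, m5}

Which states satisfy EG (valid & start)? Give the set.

Sat(valid & start) = {m1, m2, m5}
EG (valid & start): greatest fixpoint, start Z0 = {m1, m2, m5}, keep only states in Sat with some successor in Z. Already a fixed point.
Sat(EG (valid & start)) = {m1, m2, m5}

{m1, m2, m5}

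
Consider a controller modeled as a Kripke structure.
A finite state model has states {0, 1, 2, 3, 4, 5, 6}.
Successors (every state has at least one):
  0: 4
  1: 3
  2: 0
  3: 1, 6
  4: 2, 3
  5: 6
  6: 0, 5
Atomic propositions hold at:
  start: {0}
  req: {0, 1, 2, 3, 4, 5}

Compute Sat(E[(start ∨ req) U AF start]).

Sat(start ∨ req) = {0, 1, 2, 3, 4, 5}
AF start: least fixpoint, start Z0 = {0}, add states with every successor in Z. Z1 = {0, 2}; fixed.
Sat(AF start) = {0, 2}
E[(start ∨ req) U AF start]: least fixpoint, start Z0 = Sat(AF start) = {0, 2}, add states in Sat(start ∨ req) with some successor in Z. Z1 = {0, 2, 4}; fixed.
Sat(E[(start ∨ req) U AF start]) = {0, 2, 4}

{0, 2, 4}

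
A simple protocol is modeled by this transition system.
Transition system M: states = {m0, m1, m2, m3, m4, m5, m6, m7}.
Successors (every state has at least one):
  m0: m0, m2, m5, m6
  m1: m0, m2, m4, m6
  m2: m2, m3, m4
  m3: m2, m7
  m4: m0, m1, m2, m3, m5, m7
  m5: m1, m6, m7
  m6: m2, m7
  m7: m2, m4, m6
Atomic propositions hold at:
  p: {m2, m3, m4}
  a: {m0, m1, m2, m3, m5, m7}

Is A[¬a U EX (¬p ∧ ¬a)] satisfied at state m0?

Yes

Sat(¬a) = {m4, m6}
Sat(¬p) = {m0, m1, m5, m6, m7}
Sat(¬p ∧ ¬a) = {m6}
Sat(EX (¬p ∧ ¬a)) = {s : some successor in {m6}} = {m0, m1, m5, m7}
A[¬a U EX (¬p ∧ ¬a)]: least fixpoint, start Z0 = Sat(EX (¬p ∧ ¬a)) = {m0, m1, m5, m7}, add states in Sat(¬a) with every successor in Z. Already a fixed point.
Sat(A[¬a U EX (¬p ∧ ¬a)]) = {m0, m1, m5, m7}
m0 ∈ Sat(A[¬a U EX (¬p ∧ ¬a)]) = {m0, m1, m5, m7}, so the formula holds at m0.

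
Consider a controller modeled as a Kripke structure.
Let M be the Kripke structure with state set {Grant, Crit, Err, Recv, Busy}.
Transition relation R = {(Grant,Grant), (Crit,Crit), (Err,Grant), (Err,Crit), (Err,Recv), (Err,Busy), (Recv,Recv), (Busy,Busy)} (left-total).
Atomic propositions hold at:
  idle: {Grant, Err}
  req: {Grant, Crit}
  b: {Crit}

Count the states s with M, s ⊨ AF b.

AF b: least fixpoint, start Z0 = {Crit}, add states with every successor in Z. Already a fixed point.
Sat(AF b) = {Crit}
|Sat(AF b)| = |{Crit}| = 1.

1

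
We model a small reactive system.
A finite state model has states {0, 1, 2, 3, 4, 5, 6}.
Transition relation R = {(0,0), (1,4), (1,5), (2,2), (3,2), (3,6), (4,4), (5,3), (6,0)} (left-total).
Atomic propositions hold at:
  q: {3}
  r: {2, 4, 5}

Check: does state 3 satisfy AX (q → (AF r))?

AF r: least fixpoint, start Z0 = {2, 4, 5}, add states with every successor in Z. Z1 = {1, 2, 4, 5}; fixed.
Sat(AF r) = {1, 2, 4, 5}
Sat(q → (AF r)) = {0, 1, 2, 4, 5, 6}
Sat(AX (q → (AF r))) = {s : every successor in {0, 1, 2, 4, 5, 6}} = {0, 1, 2, 3, 4, 6}
3 ∈ Sat(AX (q → (AF r))) = {0, 1, 2, 3, 4, 6}, so the formula holds at 3.

Yes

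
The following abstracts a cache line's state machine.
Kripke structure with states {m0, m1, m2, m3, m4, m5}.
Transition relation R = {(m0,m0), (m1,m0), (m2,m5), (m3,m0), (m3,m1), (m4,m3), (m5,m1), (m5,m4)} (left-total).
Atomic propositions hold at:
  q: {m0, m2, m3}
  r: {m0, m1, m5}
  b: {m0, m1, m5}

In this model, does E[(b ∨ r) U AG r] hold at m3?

Sat(b ∨ r) = {m0, m1, m5}
AG r: greatest fixpoint, start Z0 = {m0, m1, m5}, keep only states in Sat with every successor in Z. Z1 = {m0, m1}; fixed.
Sat(AG r) = {m0, m1}
E[(b ∨ r) U AG r]: least fixpoint, start Z0 = Sat(AG r) = {m0, m1}, add states in Sat(b ∨ r) with some successor in Z. Z1 = {m0, m1, m5}; fixed.
Sat(E[(b ∨ r) U AG r]) = {m0, m1, m5}
m3 ∉ Sat(E[(b ∨ r) U AG r]) = {m0, m1, m5}, so the formula does not hold at m3.

No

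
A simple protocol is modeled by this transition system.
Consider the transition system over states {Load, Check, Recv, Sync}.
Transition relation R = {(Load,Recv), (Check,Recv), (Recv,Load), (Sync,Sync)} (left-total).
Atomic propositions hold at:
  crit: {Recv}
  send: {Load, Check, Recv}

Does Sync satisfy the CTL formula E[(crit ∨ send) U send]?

No

Sat(crit ∨ send) = {Load, Check, Recv}
E[(crit ∨ send) U send]: least fixpoint, start Z0 = Sat(send) = {Load, Check, Recv}, add states in Sat(crit ∨ send) with some successor in Z. Already a fixed point.
Sat(E[(crit ∨ send) U send]) = {Load, Check, Recv}
Sync ∉ Sat(E[(crit ∨ send) U send]) = {Load, Check, Recv}, so the formula does not hold at Sync.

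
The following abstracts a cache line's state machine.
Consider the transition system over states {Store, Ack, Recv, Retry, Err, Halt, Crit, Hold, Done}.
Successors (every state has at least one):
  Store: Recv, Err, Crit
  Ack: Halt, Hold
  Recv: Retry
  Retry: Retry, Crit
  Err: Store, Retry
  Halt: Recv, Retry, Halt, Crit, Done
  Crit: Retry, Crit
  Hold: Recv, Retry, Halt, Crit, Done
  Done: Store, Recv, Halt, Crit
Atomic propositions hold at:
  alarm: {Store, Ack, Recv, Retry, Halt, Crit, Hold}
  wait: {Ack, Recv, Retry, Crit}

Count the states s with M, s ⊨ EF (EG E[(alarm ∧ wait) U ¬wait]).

6

Sat(alarm ∧ wait) = {Ack, Recv, Retry, Crit}
Sat(¬wait) = {Store, Err, Halt, Hold, Done}
E[(alarm ∧ wait) U ¬wait]: least fixpoint, start Z0 = Sat(¬wait) = {Store, Err, Halt, Hold, Done}, add states in Sat(alarm ∧ wait) with some successor in Z. Z1 = {Store, Ack, Err, Halt, Hold, Done}; fixed.
Sat(E[(alarm ∧ wait) U ¬wait]) = {Store, Ack, Err, Halt, Hold, Done}
EG E[(alarm ∧ wait) U ¬wait]: greatest fixpoint, start Z0 = {Store, Ack, Err, Halt, Hold, Done}, keep only states in Sat with some successor in Z. Already a fixed point.
Sat(EG E[(alarm ∧ wait) U ¬wait]) = {Store, Ack, Err, Halt, Hold, Done}
EF (EG E[(alarm ∧ wait) U ¬wait]): least fixpoint, start Z0 = {Store, Ack, Err, Halt, Hold, Done}, add states with some successor in Z. Already a fixed point.
Sat(EF (EG E[(alarm ∧ wait) U ¬wait])) = {Store, Ack, Err, Halt, Hold, Done}
|Sat(EF (EG E[(alarm ∧ wait) U ¬wait]))| = |{Store, Ack, Err, Halt, Hold, Done}| = 6.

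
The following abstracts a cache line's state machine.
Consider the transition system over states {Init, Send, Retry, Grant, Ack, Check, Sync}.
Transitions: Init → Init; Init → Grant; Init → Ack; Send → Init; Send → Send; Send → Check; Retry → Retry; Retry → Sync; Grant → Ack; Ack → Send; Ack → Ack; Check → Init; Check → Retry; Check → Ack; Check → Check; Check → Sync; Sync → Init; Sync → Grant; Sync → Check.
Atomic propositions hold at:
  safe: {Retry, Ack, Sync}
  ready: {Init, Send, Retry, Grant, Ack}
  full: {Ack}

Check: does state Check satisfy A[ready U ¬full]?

Sat(¬full) = {Init, Send, Retry, Grant, Check, Sync}
A[ready U ¬full]: least fixpoint, start Z0 = Sat(¬full) = {Init, Send, Retry, Grant, Check, Sync}, add states in Sat(ready) with every successor in Z. Already a fixed point.
Sat(A[ready U ¬full]) = {Init, Send, Retry, Grant, Check, Sync}
Check ∈ Sat(A[ready U ¬full]) = {Init, Send, Retry, Grant, Check, Sync}, so the formula holds at Check.

Yes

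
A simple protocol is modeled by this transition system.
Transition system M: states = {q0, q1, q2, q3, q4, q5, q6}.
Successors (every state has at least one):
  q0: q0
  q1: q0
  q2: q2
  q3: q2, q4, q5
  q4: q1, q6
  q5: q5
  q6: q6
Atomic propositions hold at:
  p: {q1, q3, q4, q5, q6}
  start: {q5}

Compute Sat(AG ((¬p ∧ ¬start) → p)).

{q5, q6}

Sat(¬p) = {q0, q2}
Sat(¬start) = {q0, q1, q2, q3, q4, q6}
Sat(¬p ∧ ¬start) = {q0, q2}
Sat((¬p ∧ ¬start) → p) = {q1, q3, q4, q5, q6}
AG ((¬p ∧ ¬start) → p): greatest fixpoint, start Z0 = {q1, q3, q4, q5, q6}, keep only states in Sat with every successor in Z. Z1 = {q4, q5, q6}; Z2 = {q5, q6}; fixed.
Sat(AG ((¬p ∧ ¬start) → p)) = {q5, q6}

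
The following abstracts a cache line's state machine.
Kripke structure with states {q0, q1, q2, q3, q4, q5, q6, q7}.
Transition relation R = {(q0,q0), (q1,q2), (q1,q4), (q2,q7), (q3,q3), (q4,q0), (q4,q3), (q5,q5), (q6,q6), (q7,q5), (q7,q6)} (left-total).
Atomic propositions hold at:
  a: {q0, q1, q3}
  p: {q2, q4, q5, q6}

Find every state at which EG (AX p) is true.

Sat(AX p) = {s : every successor in {q2, q4, q5, q6}} = {q1, q5, q6, q7}
EG (AX p): greatest fixpoint, start Z0 = {q1, q5, q6, q7}, keep only states in Sat with some successor in Z. Z1 = {q5, q6, q7}; fixed.
Sat(EG (AX p)) = {q5, q6, q7}

{q5, q6, q7}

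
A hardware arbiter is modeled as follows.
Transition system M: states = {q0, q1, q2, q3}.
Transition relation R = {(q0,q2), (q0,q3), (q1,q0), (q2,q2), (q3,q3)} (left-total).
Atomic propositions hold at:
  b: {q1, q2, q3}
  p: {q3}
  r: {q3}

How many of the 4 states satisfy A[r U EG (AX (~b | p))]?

1

Sat(~b) = {q0}
Sat(~b | p) = {q0, q3}
Sat(AX (~b | p)) = {s : every successor in {q0, q3}} = {q1, q3}
EG (AX (~b | p)): greatest fixpoint, start Z0 = {q1, q3}, keep only states in Sat with some successor in Z. Z1 = {q3}; fixed.
Sat(EG (AX (~b | p))) = {q3}
A[r U EG (AX (~b | p))]: least fixpoint, start Z0 = Sat(EG (AX (~b | p))) = {q3}, add states in Sat(r) with every successor in Z. Already a fixed point.
Sat(A[r U EG (AX (~b | p))]) = {q3}
|Sat(A[r U EG (AX (~b | p))])| = |{q3}| = 1.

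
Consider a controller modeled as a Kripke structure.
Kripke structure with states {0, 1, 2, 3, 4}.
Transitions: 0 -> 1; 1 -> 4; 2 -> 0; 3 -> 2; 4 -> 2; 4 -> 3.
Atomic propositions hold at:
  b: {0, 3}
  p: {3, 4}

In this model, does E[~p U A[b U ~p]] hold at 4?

Sat(~p) = {0, 1, 2}
A[b U ~p]: least fixpoint, start Z0 = Sat(~p) = {0, 1, 2}, add states in Sat(b) with every successor in Z. Z1 = {0, 1, 2, 3}; fixed.
Sat(A[b U ~p]) = {0, 1, 2, 3}
E[~p U A[b U ~p]]: least fixpoint, start Z0 = Sat(A[b U ~p]) = {0, 1, 2, 3}, add states in Sat(~p) with some successor in Z. Already a fixed point.
Sat(E[~p U A[b U ~p]]) = {0, 1, 2, 3}
4 ∉ Sat(E[~p U A[b U ~p]]) = {0, 1, 2, 3}, so the formula does not hold at 4.

No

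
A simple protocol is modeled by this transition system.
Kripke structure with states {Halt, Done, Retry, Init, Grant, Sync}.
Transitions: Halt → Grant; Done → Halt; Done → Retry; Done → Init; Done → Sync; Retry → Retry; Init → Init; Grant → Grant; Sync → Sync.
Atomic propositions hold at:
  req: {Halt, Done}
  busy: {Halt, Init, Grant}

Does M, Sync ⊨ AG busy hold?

No

AG busy: greatest fixpoint, start Z0 = {Halt, Init, Grant}, keep only states in Sat with every successor in Z. Already a fixed point.
Sat(AG busy) = {Halt, Init, Grant}
Sync ∉ Sat(AG busy) = {Halt, Init, Grant}, so the formula does not hold at Sync.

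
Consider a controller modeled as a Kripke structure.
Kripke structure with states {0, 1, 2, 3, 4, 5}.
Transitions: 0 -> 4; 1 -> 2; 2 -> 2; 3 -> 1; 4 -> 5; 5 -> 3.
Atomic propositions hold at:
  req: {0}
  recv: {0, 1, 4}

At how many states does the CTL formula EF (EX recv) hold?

4

Sat(EX recv) = {s : some successor in {0, 1, 4}} = {0, 3}
EF (EX recv): least fixpoint, start Z0 = {0, 3}, add states with some successor in Z. Z1 = {0, 3, 5}; Z2 = {0, 3, 4, 5}; fixed.
Sat(EF (EX recv)) = {0, 3, 4, 5}
|Sat(EF (EX recv))| = |{0, 3, 4, 5}| = 4.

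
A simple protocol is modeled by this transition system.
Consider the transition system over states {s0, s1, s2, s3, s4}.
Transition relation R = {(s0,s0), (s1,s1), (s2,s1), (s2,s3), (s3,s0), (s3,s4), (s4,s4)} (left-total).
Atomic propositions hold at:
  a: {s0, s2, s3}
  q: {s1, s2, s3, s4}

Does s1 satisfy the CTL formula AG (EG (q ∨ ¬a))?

Sat(¬a) = {s1, s4}
Sat(q ∨ ¬a) = {s1, s2, s3, s4}
EG (q ∨ ¬a): greatest fixpoint, start Z0 = {s1, s2, s3, s4}, keep only states in Sat with some successor in Z. Already a fixed point.
Sat(EG (q ∨ ¬a)) = {s1, s2, s3, s4}
AG (EG (q ∨ ¬a)): greatest fixpoint, start Z0 = {s1, s2, s3, s4}, keep only states in Sat with every successor in Z. Z1 = {s1, s2, s4}; Z2 = {s1, s4}; fixed.
Sat(AG (EG (q ∨ ¬a))) = {s1, s4}
s1 ∈ Sat(AG (EG (q ∨ ¬a))) = {s1, s4}, so the formula holds at s1.

Yes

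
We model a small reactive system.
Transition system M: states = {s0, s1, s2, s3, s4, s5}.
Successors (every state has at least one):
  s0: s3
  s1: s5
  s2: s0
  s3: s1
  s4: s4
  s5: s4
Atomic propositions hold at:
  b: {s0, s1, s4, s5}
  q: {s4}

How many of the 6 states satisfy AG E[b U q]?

E[b U q]: least fixpoint, start Z0 = Sat(q) = {s4}, add states in Sat(b) with some successor in Z. Z1 = {s4, s5}; Z2 = {s1, s4, s5}; fixed.
Sat(E[b U q]) = {s1, s4, s5}
AG E[b U q]: greatest fixpoint, start Z0 = {s1, s4, s5}, keep only states in Sat with every successor in Z. Already a fixed point.
Sat(AG E[b U q]) = {s1, s4, s5}
|Sat(AG E[b U q])| = |{s1, s4, s5}| = 3.

3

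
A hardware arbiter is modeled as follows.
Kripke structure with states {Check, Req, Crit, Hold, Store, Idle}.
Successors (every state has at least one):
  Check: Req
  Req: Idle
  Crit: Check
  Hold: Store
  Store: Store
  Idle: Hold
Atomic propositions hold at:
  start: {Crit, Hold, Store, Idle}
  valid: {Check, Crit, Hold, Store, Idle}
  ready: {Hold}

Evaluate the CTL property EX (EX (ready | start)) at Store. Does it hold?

Yes

Sat(ready | start) = {Crit, Hold, Store, Idle}
Sat(EX (ready | start)) = {s : some successor in {Crit, Hold, Store, Idle}} = {Req, Hold, Store, Idle}
Sat(EX (EX (ready | start))) = {s : some successor in {Req, Hold, Store, Idle}} = {Check, Req, Hold, Store, Idle}
Store ∈ Sat(EX (EX (ready | start))) = {Check, Req, Hold, Store, Idle}, so the formula holds at Store.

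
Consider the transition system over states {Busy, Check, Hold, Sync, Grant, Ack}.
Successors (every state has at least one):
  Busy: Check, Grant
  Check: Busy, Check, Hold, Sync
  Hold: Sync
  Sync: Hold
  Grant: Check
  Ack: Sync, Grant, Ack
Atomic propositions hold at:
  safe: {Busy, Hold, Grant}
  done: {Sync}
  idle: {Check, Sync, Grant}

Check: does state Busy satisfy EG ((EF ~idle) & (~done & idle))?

Sat(~idle) = {Busy, Hold, Ack}
EF ~idle: least fixpoint, start Z0 = {Busy, Hold, Ack}, add states with some successor in Z. Z1 = {Busy, Check, Hold, Sync, Ack}; Z2 = {Busy, Check, Hold, Sync, Grant, Ack}; fixed.
Sat(EF ~idle) = {Busy, Check, Hold, Sync, Grant, Ack}
Sat(~done) = {Busy, Check, Hold, Grant, Ack}
Sat(~done & idle) = {Check, Grant}
Sat((EF ~idle) & (~done & idle)) = {Check, Grant}
EG ((EF ~idle) & (~done & idle)): greatest fixpoint, start Z0 = {Check, Grant}, keep only states in Sat with some successor in Z. Already a fixed point.
Sat(EG ((EF ~idle) & (~done & idle))) = {Check, Grant}
Busy ∉ Sat(EG ((EF ~idle) & (~done & idle))) = {Check, Grant}, so the formula does not hold at Busy.

No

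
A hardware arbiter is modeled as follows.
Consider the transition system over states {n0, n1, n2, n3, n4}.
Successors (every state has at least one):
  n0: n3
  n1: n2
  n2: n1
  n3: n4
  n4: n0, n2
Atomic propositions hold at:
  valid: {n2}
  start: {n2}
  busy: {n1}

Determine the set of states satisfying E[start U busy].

E[start U busy]: least fixpoint, start Z0 = Sat(busy) = {n1}, add states in Sat(start) with some successor in Z. Z1 = {n1, n2}; fixed.
Sat(E[start U busy]) = {n1, n2}

{n1, n2}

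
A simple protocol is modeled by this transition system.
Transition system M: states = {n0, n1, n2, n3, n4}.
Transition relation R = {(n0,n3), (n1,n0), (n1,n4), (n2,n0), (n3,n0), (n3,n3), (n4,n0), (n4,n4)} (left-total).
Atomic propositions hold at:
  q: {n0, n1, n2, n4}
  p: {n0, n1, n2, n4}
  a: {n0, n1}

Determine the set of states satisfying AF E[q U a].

E[q U a]: least fixpoint, start Z0 = Sat(a) = {n0, n1}, add states in Sat(q) with some successor in Z. Z1 = {n0, n1, n2, n4}; fixed.
Sat(E[q U a]) = {n0, n1, n2, n4}
AF E[q U a]: least fixpoint, start Z0 = {n0, n1, n2, n4}, add states with every successor in Z. Already a fixed point.
Sat(AF E[q U a]) = {n0, n1, n2, n4}

{n0, n1, n2, n4}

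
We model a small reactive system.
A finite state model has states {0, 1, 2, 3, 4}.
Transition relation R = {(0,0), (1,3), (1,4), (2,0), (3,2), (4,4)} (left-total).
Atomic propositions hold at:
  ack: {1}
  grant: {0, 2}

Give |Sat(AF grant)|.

3

AF grant: least fixpoint, start Z0 = {0, 2}, add states with every successor in Z. Z1 = {0, 2, 3}; fixed.
Sat(AF grant) = {0, 2, 3}
|Sat(AF grant)| = |{0, 2, 3}| = 3.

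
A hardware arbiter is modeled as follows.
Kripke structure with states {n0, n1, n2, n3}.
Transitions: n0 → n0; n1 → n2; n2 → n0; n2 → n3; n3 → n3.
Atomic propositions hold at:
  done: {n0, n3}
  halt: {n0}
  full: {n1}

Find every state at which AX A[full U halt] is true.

{n0}

A[full U halt]: least fixpoint, start Z0 = Sat(halt) = {n0}, add states in Sat(full) with every successor in Z. Already a fixed point.
Sat(A[full U halt]) = {n0}
Sat(AX A[full U halt]) = {s : every successor in {n0}} = {n0}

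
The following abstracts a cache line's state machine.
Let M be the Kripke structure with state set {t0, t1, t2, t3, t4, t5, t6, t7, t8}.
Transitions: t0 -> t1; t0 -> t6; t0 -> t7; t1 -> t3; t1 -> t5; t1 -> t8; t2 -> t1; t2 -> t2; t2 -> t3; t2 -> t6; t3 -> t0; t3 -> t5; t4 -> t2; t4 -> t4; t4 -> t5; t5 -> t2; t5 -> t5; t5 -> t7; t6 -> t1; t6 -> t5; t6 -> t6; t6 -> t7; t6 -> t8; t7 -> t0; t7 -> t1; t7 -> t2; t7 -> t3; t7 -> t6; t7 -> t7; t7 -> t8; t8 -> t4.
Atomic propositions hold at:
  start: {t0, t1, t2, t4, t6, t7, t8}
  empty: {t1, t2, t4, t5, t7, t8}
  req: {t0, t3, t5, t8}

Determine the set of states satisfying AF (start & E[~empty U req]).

Sat(~empty) = {t0, t3, t6}
E[~empty U req]: least fixpoint, start Z0 = Sat(req) = {t0, t3, t5, t8}, add states in Sat(~empty) with some successor in Z. Z1 = {t0, t3, t5, t6, t8}; fixed.
Sat(E[~empty U req]) = {t0, t3, t5, t6, t8}
Sat(start & E[~empty U req]) = {t0, t6, t8}
AF (start & E[~empty U req]): least fixpoint, start Z0 = {t0, t6, t8}, add states with every successor in Z. Already a fixed point.
Sat(AF (start & E[~empty U req])) = {t0, t6, t8}

{t0, t6, t8}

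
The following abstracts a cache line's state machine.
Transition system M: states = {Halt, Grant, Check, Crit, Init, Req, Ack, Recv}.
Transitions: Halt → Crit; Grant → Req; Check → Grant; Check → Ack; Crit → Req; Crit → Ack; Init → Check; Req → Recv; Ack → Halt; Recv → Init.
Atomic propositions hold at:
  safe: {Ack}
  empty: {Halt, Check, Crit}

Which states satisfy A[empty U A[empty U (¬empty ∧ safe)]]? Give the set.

Sat(¬empty) = {Grant, Init, Req, Ack, Recv}
Sat(¬empty ∧ safe) = {Ack}
A[empty U (¬empty ∧ safe)]: least fixpoint, start Z0 = Sat((¬empty ∧ safe)) = {Ack}, add states in Sat(empty) with every successor in Z. Already a fixed point.
Sat(A[empty U (¬empty ∧ safe)]) = {Ack}
A[empty U A[empty U (¬empty ∧ safe)]]: least fixpoint, start Z0 = Sat(A[empty U (¬empty ∧ safe)]) = {Ack}, add states in Sat(empty) with every successor in Z. Already a fixed point.
Sat(A[empty U A[empty U (¬empty ∧ safe)]]) = {Ack}

{Ack}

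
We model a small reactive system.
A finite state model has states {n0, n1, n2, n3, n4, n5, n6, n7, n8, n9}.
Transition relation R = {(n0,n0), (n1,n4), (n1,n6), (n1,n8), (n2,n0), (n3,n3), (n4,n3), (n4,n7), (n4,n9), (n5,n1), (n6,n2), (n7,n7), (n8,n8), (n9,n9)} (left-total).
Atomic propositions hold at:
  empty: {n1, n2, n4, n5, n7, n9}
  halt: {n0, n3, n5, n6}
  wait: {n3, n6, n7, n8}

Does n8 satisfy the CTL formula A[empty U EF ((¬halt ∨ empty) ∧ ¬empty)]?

Sat(¬halt) = {n1, n2, n4, n7, n8, n9}
Sat(¬halt ∨ empty) = {n1, n2, n4, n5, n7, n8, n9}
Sat(¬empty) = {n0, n3, n6, n8}
Sat((¬halt ∨ empty) ∧ ¬empty) = {n8}
EF ((¬halt ∨ empty) ∧ ¬empty): least fixpoint, start Z0 = {n8}, add states with some successor in Z. Z1 = {n1, n8}; Z2 = {n1, n5, n8}; fixed.
Sat(EF ((¬halt ∨ empty) ∧ ¬empty)) = {n1, n5, n8}
A[empty U EF ((¬halt ∨ empty) ∧ ¬empty)]: least fixpoint, start Z0 = Sat(EF ((¬halt ∨ empty) ∧ ¬empty)) = {n1, n5, n8}, add states in Sat(empty) with every successor in Z. Already a fixed point.
Sat(A[empty U EF ((¬halt ∨ empty) ∧ ¬empty)]) = {n1, n5, n8}
n8 ∈ Sat(A[empty U EF ((¬halt ∨ empty) ∧ ¬empty)]) = {n1, n5, n8}, so the formula holds at n8.

Yes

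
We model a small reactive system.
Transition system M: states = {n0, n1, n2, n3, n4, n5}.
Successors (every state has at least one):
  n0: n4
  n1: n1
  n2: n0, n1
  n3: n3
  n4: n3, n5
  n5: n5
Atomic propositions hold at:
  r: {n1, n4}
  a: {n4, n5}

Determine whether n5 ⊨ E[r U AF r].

No

AF r: least fixpoint, start Z0 = {n1, n4}, add states with every successor in Z. Z1 = {n0, n1, n4}; Z2 = {n0, n1, n2, n4}; fixed.
Sat(AF r) = {n0, n1, n2, n4}
E[r U AF r]: least fixpoint, start Z0 = Sat(AF r) = {n0, n1, n2, n4}, add states in Sat(r) with some successor in Z. Already a fixed point.
Sat(E[r U AF r]) = {n0, n1, n2, n4}
n5 ∉ Sat(E[r U AF r]) = {n0, n1, n2, n4}, so the formula does not hold at n5.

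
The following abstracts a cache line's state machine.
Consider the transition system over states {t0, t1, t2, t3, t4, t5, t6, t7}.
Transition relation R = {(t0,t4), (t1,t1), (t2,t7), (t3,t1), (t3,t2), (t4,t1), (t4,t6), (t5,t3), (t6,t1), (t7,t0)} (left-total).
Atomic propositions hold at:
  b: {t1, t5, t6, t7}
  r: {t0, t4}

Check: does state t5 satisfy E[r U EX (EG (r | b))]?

No

Sat(r | b) = {t0, t1, t4, t5, t6, t7}
EG (r | b): greatest fixpoint, start Z0 = {t0, t1, t4, t5, t6, t7}, keep only states in Sat with some successor in Z. Z1 = {t0, t1, t4, t6, t7}; fixed.
Sat(EG (r | b)) = {t0, t1, t4, t6, t7}
Sat(EX (EG (r | b))) = {s : some successor in {t0, t1, t4, t6, t7}} = {t0, t1, t2, t3, t4, t6, t7}
E[r U EX (EG (r | b))]: least fixpoint, start Z0 = Sat(EX (EG (r | b))) = {t0, t1, t2, t3, t4, t6, t7}, add states in Sat(r) with some successor in Z. Already a fixed point.
Sat(E[r U EX (EG (r | b))]) = {t0, t1, t2, t3, t4, t6, t7}
t5 ∉ Sat(E[r U EX (EG (r | b))]) = {t0, t1, t2, t3, t4, t6, t7}, so the formula does not hold at t5.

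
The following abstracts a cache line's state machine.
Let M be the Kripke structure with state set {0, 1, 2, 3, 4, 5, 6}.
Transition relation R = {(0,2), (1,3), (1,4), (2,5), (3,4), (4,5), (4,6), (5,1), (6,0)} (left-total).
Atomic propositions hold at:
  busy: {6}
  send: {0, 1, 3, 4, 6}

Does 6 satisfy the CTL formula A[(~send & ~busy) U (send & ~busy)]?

Sat(~send) = {2, 5}
Sat(~busy) = {0, 1, 2, 3, 4, 5}
Sat(~send & ~busy) = {2, 5}
Sat(send & ~busy) = {0, 1, 3, 4}
A[(~send & ~busy) U (send & ~busy)]: least fixpoint, start Z0 = Sat((send & ~busy)) = {0, 1, 3, 4}, add states in Sat(~send & ~busy) with every successor in Z. Z1 = {0, 1, 3, 4, 5}; Z2 = {0, 1, 2, 3, 4, 5}; fixed.
Sat(A[(~send & ~busy) U (send & ~busy)]) = {0, 1, 2, 3, 4, 5}
6 ∉ Sat(A[(~send & ~busy) U (send & ~busy)]) = {0, 1, 2, 3, 4, 5}, so the formula does not hold at 6.

No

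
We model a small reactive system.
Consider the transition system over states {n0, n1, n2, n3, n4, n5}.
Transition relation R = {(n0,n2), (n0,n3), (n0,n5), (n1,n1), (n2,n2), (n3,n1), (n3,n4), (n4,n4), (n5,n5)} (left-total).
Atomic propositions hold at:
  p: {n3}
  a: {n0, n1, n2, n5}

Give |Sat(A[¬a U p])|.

1

Sat(¬a) = {n3, n4}
A[¬a U p]: least fixpoint, start Z0 = Sat(p) = {n3}, add states in Sat(¬a) with every successor in Z. Already a fixed point.
Sat(A[¬a U p]) = {n3}
|Sat(A[¬a U p])| = |{n3}| = 1.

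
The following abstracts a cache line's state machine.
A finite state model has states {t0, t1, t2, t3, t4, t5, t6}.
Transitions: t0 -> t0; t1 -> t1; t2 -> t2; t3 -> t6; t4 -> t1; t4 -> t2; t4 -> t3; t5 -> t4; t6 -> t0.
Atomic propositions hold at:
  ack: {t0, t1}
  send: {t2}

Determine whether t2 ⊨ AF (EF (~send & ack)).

Sat(~send) = {t0, t1, t3, t4, t5, t6}
Sat(~send & ack) = {t0, t1}
EF (~send & ack): least fixpoint, start Z0 = {t0, t1}, add states with some successor in Z. Z1 = {t0, t1, t4, t6}; Z2 = {t0, t1, t3, t4, t5, t6}; fixed.
Sat(EF (~send & ack)) = {t0, t1, t3, t4, t5, t6}
AF (EF (~send & ack)): least fixpoint, start Z0 = {t0, t1, t3, t4, t5, t6}, add states with every successor in Z. Already a fixed point.
Sat(AF (EF (~send & ack))) = {t0, t1, t3, t4, t5, t6}
t2 ∉ Sat(AF (EF (~send & ack))) = {t0, t1, t3, t4, t5, t6}, so the formula does not hold at t2.

No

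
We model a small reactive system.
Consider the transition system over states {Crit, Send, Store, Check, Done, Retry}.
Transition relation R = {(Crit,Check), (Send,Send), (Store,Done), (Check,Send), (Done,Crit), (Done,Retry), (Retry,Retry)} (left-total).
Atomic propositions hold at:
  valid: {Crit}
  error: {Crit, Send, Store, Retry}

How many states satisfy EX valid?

Sat(EX valid) = {s : some successor in {Crit}} = {Done}
|Sat(EX valid)| = |{Done}| = 1.

1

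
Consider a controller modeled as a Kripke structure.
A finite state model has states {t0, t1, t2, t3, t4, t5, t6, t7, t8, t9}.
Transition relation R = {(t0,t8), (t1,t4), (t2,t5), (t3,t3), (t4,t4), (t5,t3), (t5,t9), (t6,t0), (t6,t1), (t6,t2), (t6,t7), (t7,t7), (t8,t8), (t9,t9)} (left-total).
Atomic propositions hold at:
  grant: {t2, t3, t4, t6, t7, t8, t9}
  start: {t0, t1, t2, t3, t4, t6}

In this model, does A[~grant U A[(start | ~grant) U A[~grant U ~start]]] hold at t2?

Sat(~grant) = {t0, t1, t5}
Sat(start | ~grant) = {t0, t1, t2, t3, t4, t5, t6}
Sat(~start) = {t5, t7, t8, t9}
A[~grant U ~start]: least fixpoint, start Z0 = Sat(~start) = {t5, t7, t8, t9}, add states in Sat(~grant) with every successor in Z. Z1 = {t0, t5, t7, t8, t9}; fixed.
Sat(A[~grant U ~start]) = {t0, t5, t7, t8, t9}
A[(start | ~grant) U A[~grant U ~start]]: least fixpoint, start Z0 = Sat(A[~grant U ~start]) = {t0, t5, t7, t8, t9}, add states in Sat(start | ~grant) with every successor in Z. Z1 = {t0, t2, t5, t7, t8, t9}; fixed.
Sat(A[(start | ~grant) U A[~grant U ~start]]) = {t0, t2, t5, t7, t8, t9}
A[~grant U A[(start | ~grant) U A[~grant U ~start]]]: least fixpoint, start Z0 = Sat(A[(start | ~grant) U A[~grant U ~start]]) = {t0, t2, t5, t7, t8, t9}, add states in Sat(~grant) with every successor in Z. Already a fixed point.
Sat(A[~grant U A[(start | ~grant) U A[~grant U ~start]]]) = {t0, t2, t5, t7, t8, t9}
t2 ∈ Sat(A[~grant U A[(start | ~grant) U A[~grant U ~start]]]) = {t0, t2, t5, t7, t8, t9}, so the formula holds at t2.

Yes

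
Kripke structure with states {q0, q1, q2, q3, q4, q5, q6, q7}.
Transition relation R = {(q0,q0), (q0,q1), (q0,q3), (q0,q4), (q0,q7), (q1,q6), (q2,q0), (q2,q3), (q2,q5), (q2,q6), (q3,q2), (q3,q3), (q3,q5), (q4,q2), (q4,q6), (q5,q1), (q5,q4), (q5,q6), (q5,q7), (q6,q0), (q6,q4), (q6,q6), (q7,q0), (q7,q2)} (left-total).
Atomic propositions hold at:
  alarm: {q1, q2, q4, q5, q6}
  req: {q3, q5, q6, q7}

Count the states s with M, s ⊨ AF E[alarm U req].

7

E[alarm U req]: least fixpoint, start Z0 = Sat(req) = {q3, q5, q6, q7}, add states in Sat(alarm) with some successor in Z. Z1 = {q1, q2, q3, q4, q5, q6, q7}; fixed.
Sat(E[alarm U req]) = {q1, q2, q3, q4, q5, q6, q7}
AF E[alarm U req]: least fixpoint, start Z0 = {q1, q2, q3, q4, q5, q6, q7}, add states with every successor in Z. Already a fixed point.
Sat(AF E[alarm U req]) = {q1, q2, q3, q4, q5, q6, q7}
|Sat(AF E[alarm U req])| = |{q1, q2, q3, q4, q5, q6, q7}| = 7.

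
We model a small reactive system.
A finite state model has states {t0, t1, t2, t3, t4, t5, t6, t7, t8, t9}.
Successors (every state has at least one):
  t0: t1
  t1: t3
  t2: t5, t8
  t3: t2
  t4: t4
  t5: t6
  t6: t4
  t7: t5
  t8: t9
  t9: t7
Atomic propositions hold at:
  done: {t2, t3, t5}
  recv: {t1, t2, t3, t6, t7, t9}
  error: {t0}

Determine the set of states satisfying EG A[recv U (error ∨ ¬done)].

{t4, t6}

Sat(¬done) = {t0, t1, t4, t6, t7, t8, t9}
Sat(error ∨ ¬done) = {t0, t1, t4, t6, t7, t8, t9}
A[recv U (error ∨ ¬done)]: least fixpoint, start Z0 = Sat((error ∨ ¬done)) = {t0, t1, t4, t6, t7, t8, t9}, add states in Sat(recv) with every successor in Z. Already a fixed point.
Sat(A[recv U (error ∨ ¬done)]) = {t0, t1, t4, t6, t7, t8, t9}
EG A[recv U (error ∨ ¬done)]: greatest fixpoint, start Z0 = {t0, t1, t4, t6, t7, t8, t9}, keep only states in Sat with some successor in Z. Z1 = {t0, t4, t6, t8, t9}; Z2 = {t4, t6, t8}; Z3 = {t4, t6}; fixed.
Sat(EG A[recv U (error ∨ ¬done)]) = {t4, t6}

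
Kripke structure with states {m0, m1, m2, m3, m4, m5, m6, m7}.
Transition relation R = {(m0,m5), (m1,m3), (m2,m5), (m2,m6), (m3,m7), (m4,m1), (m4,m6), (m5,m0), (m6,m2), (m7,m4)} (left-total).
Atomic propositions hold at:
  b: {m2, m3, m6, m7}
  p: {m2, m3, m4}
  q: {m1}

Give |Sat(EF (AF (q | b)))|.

6

Sat(q | b) = {m1, m2, m3, m6, m7}
AF (q | b): least fixpoint, start Z0 = {m1, m2, m3, m6, m7}, add states with every successor in Z. Z1 = {m1, m2, m3, m4, m6, m7}; fixed.
Sat(AF (q | b)) = {m1, m2, m3, m4, m6, m7}
EF (AF (q | b)): least fixpoint, start Z0 = {m1, m2, m3, m4, m6, m7}, add states with some successor in Z. Already a fixed point.
Sat(EF (AF (q | b))) = {m1, m2, m3, m4, m6, m7}
|Sat(EF (AF (q | b)))| = |{m1, m2, m3, m4, m6, m7}| = 6.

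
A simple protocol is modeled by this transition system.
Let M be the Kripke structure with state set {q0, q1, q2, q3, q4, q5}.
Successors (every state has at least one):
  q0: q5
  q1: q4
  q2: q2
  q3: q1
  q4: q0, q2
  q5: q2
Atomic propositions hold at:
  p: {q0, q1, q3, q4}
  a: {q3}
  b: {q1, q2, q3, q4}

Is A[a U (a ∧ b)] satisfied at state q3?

Yes

Sat(a ∧ b) = {q3}
A[a U (a ∧ b)]: least fixpoint, start Z0 = Sat((a ∧ b)) = {q3}, add states in Sat(a) with every successor in Z. Already a fixed point.
Sat(A[a U (a ∧ b)]) = {q3}
q3 ∈ Sat(A[a U (a ∧ b)]) = {q3}, so the formula holds at q3.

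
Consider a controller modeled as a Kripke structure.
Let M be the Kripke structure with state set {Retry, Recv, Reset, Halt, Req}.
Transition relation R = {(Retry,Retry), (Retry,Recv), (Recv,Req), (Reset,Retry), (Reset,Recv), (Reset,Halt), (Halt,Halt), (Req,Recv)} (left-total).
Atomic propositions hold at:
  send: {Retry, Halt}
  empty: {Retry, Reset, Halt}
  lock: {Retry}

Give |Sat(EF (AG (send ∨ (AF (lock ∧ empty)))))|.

2

Sat(lock ∧ empty) = {Retry}
AF (lock ∧ empty): least fixpoint, start Z0 = {Retry}, add states with every successor in Z. Already a fixed point.
Sat(AF (lock ∧ empty)) = {Retry}
Sat(send ∨ (AF (lock ∧ empty))) = {Retry, Halt}
AG (send ∨ (AF (lock ∧ empty))): greatest fixpoint, start Z0 = {Retry, Halt}, keep only states in Sat with every successor in Z. Z1 = {Halt}; fixed.
Sat(AG (send ∨ (AF (lock ∧ empty)))) = {Halt}
EF (AG (send ∨ (AF (lock ∧ empty)))): least fixpoint, start Z0 = {Halt}, add states with some successor in Z. Z1 = {Reset, Halt}; fixed.
Sat(EF (AG (send ∨ (AF (lock ∧ empty))))) = {Reset, Halt}
|Sat(EF (AG (send ∨ (AF (lock ∧ empty)))))| = |{Reset, Halt}| = 2.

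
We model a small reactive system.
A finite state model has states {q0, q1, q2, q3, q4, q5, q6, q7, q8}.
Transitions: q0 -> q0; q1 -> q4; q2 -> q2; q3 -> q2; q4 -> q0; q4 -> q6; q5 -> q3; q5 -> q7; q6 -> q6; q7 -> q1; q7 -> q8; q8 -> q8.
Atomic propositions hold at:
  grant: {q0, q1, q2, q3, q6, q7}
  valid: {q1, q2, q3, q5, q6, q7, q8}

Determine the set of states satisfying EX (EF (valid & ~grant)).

Sat(~grant) = {q4, q5, q8}
Sat(valid & ~grant) = {q5, q8}
EF (valid & ~grant): least fixpoint, start Z0 = {q5, q8}, add states with some successor in Z. Z1 = {q5, q7, q8}; fixed.
Sat(EF (valid & ~grant)) = {q5, q7, q8}
Sat(EX (EF (valid & ~grant))) = {s : some successor in {q5, q7, q8}} = {q5, q7, q8}

{q5, q7, q8}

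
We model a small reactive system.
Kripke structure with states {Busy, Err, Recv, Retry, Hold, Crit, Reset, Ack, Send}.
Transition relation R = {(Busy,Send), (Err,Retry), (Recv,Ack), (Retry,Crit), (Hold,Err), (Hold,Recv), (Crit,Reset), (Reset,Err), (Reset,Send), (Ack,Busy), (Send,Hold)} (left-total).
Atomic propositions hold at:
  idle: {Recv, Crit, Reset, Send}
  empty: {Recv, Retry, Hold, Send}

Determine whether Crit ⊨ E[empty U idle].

Yes

E[empty U idle]: least fixpoint, start Z0 = Sat(idle) = {Recv, Crit, Reset, Send}, add states in Sat(empty) with some successor in Z. Z1 = {Recv, Retry, Hold, Crit, Reset, Send}; fixed.
Sat(E[empty U idle]) = {Recv, Retry, Hold, Crit, Reset, Send}
Crit ∈ Sat(E[empty U idle]) = {Recv, Retry, Hold, Crit, Reset, Send}, so the formula holds at Crit.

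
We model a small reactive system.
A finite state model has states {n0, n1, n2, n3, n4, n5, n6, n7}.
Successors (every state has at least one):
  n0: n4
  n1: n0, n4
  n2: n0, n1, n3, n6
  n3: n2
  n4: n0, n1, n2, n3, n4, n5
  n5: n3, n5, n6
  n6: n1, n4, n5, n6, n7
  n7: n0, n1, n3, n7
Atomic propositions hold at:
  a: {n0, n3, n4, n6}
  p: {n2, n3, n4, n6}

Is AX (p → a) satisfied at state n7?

Yes

Sat(p → a) = {n0, n1, n3, n4, n5, n6, n7}
Sat(AX (p → a)) = {s : every successor in {n0, n1, n3, n4, n5, n6, n7}} = {n0, n1, n2, n5, n6, n7}
n7 ∈ Sat(AX (p → a)) = {n0, n1, n2, n5, n6, n7}, so the formula holds at n7.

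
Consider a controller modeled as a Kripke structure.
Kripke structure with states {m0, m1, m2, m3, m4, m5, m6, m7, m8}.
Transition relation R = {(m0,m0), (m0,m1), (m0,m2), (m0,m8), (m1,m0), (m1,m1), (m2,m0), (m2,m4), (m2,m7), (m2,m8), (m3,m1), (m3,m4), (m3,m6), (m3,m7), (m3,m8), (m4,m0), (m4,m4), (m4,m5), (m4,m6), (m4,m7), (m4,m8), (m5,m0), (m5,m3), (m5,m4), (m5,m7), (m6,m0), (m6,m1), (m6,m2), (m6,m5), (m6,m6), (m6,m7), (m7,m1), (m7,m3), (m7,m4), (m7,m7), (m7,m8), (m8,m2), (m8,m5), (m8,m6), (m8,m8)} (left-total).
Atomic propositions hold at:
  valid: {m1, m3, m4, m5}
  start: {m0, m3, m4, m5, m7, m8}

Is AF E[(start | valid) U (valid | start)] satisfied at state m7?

Sat(start | valid) = {m0, m1, m3, m4, m5, m7, m8}
Sat(valid | start) = {m0, m1, m3, m4, m5, m7, m8}
E[(start | valid) U (valid | start)]: least fixpoint, start Z0 = Sat((valid | start)) = {m0, m1, m3, m4, m5, m7, m8}, add states in Sat(start | valid) with some successor in Z. Already a fixed point.
Sat(E[(start | valid) U (valid | start)]) = {m0, m1, m3, m4, m5, m7, m8}
AF E[(start | valid) U (valid | start)]: least fixpoint, start Z0 = {m0, m1, m3, m4, m5, m7, m8}, add states with every successor in Z. Z1 = {m0, m1, m2, m3, m4, m5, m7, m8}; fixed.
Sat(AF E[(start | valid) U (valid | start)]) = {m0, m1, m2, m3, m4, m5, m7, m8}
m7 ∈ Sat(AF E[(start | valid) U (valid | start)]) = {m0, m1, m2, m3, m4, m5, m7, m8}, so the formula holds at m7.

Yes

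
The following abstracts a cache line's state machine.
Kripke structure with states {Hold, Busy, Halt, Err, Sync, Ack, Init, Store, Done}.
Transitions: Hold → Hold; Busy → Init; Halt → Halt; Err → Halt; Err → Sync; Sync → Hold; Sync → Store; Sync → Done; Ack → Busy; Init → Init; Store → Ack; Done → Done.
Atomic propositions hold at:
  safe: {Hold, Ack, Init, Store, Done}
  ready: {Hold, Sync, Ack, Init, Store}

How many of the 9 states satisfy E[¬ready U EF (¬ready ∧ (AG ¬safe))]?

Sat(¬ready) = {Busy, Halt, Err, Done}
Sat(¬safe) = {Busy, Halt, Err, Sync}
AG ¬safe: greatest fixpoint, start Z0 = {Busy, Halt, Err, Sync}, keep only states in Sat with every successor in Z. Z1 = {Halt, Err}; Z2 = {Halt}; fixed.
Sat(AG ¬safe) = {Halt}
Sat(¬ready ∧ (AG ¬safe)) = {Halt}
EF (¬ready ∧ (AG ¬safe)): least fixpoint, start Z0 = {Halt}, add states with some successor in Z. Z1 = {Halt, Err}; fixed.
Sat(EF (¬ready ∧ (AG ¬safe))) = {Halt, Err}
E[¬ready U EF (¬ready ∧ (AG ¬safe))]: least fixpoint, start Z0 = Sat(EF (¬ready ∧ (AG ¬safe))) = {Halt, Err}, add states in Sat(¬ready) with some successor in Z. Already a fixed point.
Sat(E[¬ready U EF (¬ready ∧ (AG ¬safe))]) = {Halt, Err}
|Sat(E[¬ready U EF (¬ready ∧ (AG ¬safe))])| = |{Halt, Err}| = 2.

2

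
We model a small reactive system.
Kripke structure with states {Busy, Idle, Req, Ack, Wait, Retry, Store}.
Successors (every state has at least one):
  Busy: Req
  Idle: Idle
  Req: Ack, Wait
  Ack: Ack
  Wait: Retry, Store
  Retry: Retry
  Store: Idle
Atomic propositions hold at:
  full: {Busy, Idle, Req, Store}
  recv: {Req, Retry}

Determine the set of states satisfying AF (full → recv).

{Busy, Req, Ack, Wait, Retry}

Sat(full → recv) = {Req, Ack, Wait, Retry}
AF (full → recv): least fixpoint, start Z0 = {Req, Ack, Wait, Retry}, add states with every successor in Z. Z1 = {Busy, Req, Ack, Wait, Retry}; fixed.
Sat(AF (full → recv)) = {Busy, Req, Ack, Wait, Retry}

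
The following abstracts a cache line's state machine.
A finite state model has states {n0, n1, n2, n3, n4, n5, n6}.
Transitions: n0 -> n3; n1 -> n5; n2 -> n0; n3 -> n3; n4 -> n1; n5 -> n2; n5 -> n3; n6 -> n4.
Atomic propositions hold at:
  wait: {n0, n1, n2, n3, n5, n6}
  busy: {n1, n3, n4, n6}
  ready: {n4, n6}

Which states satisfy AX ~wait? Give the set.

Sat(~wait) = {n4}
Sat(AX ~wait) = {s : every successor in {n4}} = {n6}

{n6}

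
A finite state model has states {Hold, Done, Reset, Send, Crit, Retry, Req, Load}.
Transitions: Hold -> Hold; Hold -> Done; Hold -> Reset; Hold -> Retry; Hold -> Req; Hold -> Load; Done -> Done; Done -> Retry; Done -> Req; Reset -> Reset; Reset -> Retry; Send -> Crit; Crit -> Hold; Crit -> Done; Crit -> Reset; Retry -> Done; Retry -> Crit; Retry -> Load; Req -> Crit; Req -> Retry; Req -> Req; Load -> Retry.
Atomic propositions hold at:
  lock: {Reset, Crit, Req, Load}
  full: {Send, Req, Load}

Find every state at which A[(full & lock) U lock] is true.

{Reset, Crit, Req, Load}

Sat(full & lock) = {Req, Load}
A[(full & lock) U lock]: least fixpoint, start Z0 = Sat(lock) = {Reset, Crit, Req, Load}, add states in Sat(full & lock) with every successor in Z. Already a fixed point.
Sat(A[(full & lock) U lock]) = {Reset, Crit, Req, Load}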